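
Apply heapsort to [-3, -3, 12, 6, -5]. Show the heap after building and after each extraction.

Build heap: [12, 6, -3, -3, -5]
Extract 12: [6, -3, -3, -5, 12]
Extract 6: [-3, -5, -3, 6, 12]
Extract -3: [-3, -5, -3, 6, 12]
Extract -3: [-5, -3, -3, 6, 12]


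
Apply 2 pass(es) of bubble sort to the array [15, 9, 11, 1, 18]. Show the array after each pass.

After pass 1: [9, 11, 1, 15, 18] (3 swaps)
After pass 2: [9, 1, 11, 15, 18] (1 swaps)
Total swaps: 4


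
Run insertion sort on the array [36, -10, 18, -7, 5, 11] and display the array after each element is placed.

First element 36 is already 'sorted'
Insert -10: shifted 1 elements -> [-10, 36, 18, -7, 5, 11]
Insert 18: shifted 1 elements -> [-10, 18, 36, -7, 5, 11]
Insert -7: shifted 2 elements -> [-10, -7, 18, 36, 5, 11]
Insert 5: shifted 2 elements -> [-10, -7, 5, 18, 36, 11]
Insert 11: shifted 2 elements -> [-10, -7, 5, 11, 18, 36]


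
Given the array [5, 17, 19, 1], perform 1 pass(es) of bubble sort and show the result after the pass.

After pass 1: [5, 17, 1, 19] (1 swaps)
Total swaps: 1


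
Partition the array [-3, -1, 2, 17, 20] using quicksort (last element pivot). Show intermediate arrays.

Partition 1: pivot=20 at index 4 -> [-3, -1, 2, 17, 20]
Partition 2: pivot=17 at index 3 -> [-3, -1, 2, 17, 20]
Partition 3: pivot=2 at index 2 -> [-3, -1, 2, 17, 20]
Partition 4: pivot=-1 at index 1 -> [-3, -1, 2, 17, 20]


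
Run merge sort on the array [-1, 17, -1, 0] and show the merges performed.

Divide and conquer:
  Merge [-1] + [17] -> [-1, 17]
  Merge [-1] + [0] -> [-1, 0]
  Merge [-1, 17] + [-1, 0] -> [-1, -1, 0, 17]


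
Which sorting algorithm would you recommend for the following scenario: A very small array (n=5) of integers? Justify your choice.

Best choice: Insertion sort
Reason: For tiny inputs the O(n^2) overhead is negligible and insertion sort has minimal constant factors


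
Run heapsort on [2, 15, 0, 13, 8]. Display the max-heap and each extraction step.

Build heap: [15, 13, 0, 2, 8]
Extract 15: [13, 8, 0, 2, 15]
Extract 13: [8, 2, 0, 13, 15]
Extract 8: [2, 0, 8, 13, 15]
Extract 2: [0, 2, 8, 13, 15]


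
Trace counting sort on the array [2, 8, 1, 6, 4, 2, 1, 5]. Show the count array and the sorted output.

Count array: [0, 2, 2, 0, 1, 1, 1, 0, 1]
(count[i] = number of elements equal to i)
Cumulative count: [0, 2, 4, 4, 5, 6, 7, 7, 8]
Sorted: [1, 1, 2, 2, 4, 5, 6, 8]


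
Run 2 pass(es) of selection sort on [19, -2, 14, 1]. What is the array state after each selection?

Pass 1: Select minimum -2 at index 1, swap -> [-2, 19, 14, 1]
Pass 2: Select minimum 1 at index 3, swap -> [-2, 1, 14, 19]


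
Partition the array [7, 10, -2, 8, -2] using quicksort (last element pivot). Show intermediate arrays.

Partition 1: pivot=-2 at index 1 -> [-2, -2, 7, 8, 10]
Partition 2: pivot=10 at index 4 -> [-2, -2, 7, 8, 10]
Partition 3: pivot=8 at index 3 -> [-2, -2, 7, 8, 10]


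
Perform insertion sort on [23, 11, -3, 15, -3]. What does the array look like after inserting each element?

First element 23 is already 'sorted'
Insert 11: shifted 1 elements -> [11, 23, -3, 15, -3]
Insert -3: shifted 2 elements -> [-3, 11, 23, 15, -3]
Insert 15: shifted 1 elements -> [-3, 11, 15, 23, -3]
Insert -3: shifted 3 elements -> [-3, -3, 11, 15, 23]


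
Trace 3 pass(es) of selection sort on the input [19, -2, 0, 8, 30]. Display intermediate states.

Pass 1: Select minimum -2 at index 1, swap -> [-2, 19, 0, 8, 30]
Pass 2: Select minimum 0 at index 2, swap -> [-2, 0, 19, 8, 30]
Pass 3: Select minimum 8 at index 3, swap -> [-2, 0, 8, 19, 30]


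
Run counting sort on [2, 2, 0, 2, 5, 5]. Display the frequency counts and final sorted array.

Count array: [1, 0, 3, 0, 0, 2]
(count[i] = number of elements equal to i)
Cumulative count: [1, 1, 4, 4, 4, 6]
Sorted: [0, 2, 2, 2, 5, 5]


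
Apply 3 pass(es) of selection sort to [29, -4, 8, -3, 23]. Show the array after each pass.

Pass 1: Select minimum -4 at index 1, swap -> [-4, 29, 8, -3, 23]
Pass 2: Select minimum -3 at index 3, swap -> [-4, -3, 8, 29, 23]
Pass 3: Select minimum 8 at index 2, swap -> [-4, -3, 8, 29, 23]


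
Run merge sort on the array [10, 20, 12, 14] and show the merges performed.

Divide and conquer:
  Merge [10] + [20] -> [10, 20]
  Merge [12] + [14] -> [12, 14]
  Merge [10, 20] + [12, 14] -> [10, 12, 14, 20]


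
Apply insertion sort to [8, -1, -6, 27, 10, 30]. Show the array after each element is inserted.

First element 8 is already 'sorted'
Insert -1: shifted 1 elements -> [-1, 8, -6, 27, 10, 30]
Insert -6: shifted 2 elements -> [-6, -1, 8, 27, 10, 30]
Insert 27: shifted 0 elements -> [-6, -1, 8, 27, 10, 30]
Insert 10: shifted 1 elements -> [-6, -1, 8, 10, 27, 30]
Insert 30: shifted 0 elements -> [-6, -1, 8, 10, 27, 30]


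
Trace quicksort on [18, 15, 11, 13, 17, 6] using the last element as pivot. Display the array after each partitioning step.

Partition 1: pivot=6 at index 0 -> [6, 15, 11, 13, 17, 18]
Partition 2: pivot=18 at index 5 -> [6, 15, 11, 13, 17, 18]
Partition 3: pivot=17 at index 4 -> [6, 15, 11, 13, 17, 18]
Partition 4: pivot=13 at index 2 -> [6, 11, 13, 15, 17, 18]


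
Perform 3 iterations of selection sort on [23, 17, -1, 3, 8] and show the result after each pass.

Pass 1: Select minimum -1 at index 2, swap -> [-1, 17, 23, 3, 8]
Pass 2: Select minimum 3 at index 3, swap -> [-1, 3, 23, 17, 8]
Pass 3: Select minimum 8 at index 4, swap -> [-1, 3, 8, 17, 23]


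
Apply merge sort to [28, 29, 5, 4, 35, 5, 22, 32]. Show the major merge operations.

Divide and conquer:
  Merge [28] + [29] -> [28, 29]
  Merge [5] + [4] -> [4, 5]
  Merge [28, 29] + [4, 5] -> [4, 5, 28, 29]
  Merge [35] + [5] -> [5, 35]
  Merge [22] + [32] -> [22, 32]
  Merge [5, 35] + [22, 32] -> [5, 22, 32, 35]
  Merge [4, 5, 28, 29] + [5, 22, 32, 35] -> [4, 5, 5, 22, 28, 29, 32, 35]


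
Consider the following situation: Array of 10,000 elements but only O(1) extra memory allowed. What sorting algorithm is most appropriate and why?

Best choice: Heapsort
Reason: Heapsort rearranges the array in place using O(1) auxiliary space and still guarantees O(n log n) time; quicksort partitions in place but needs Theta(log n) stack space for recursion (O(n) in the worst case), and mergesort requires O(n) auxiliary space


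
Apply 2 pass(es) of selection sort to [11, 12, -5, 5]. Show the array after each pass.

Pass 1: Select minimum -5 at index 2, swap -> [-5, 12, 11, 5]
Pass 2: Select minimum 5 at index 3, swap -> [-5, 5, 11, 12]


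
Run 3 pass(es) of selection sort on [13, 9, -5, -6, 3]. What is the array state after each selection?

Pass 1: Select minimum -6 at index 3, swap -> [-6, 9, -5, 13, 3]
Pass 2: Select minimum -5 at index 2, swap -> [-6, -5, 9, 13, 3]
Pass 3: Select minimum 3 at index 4, swap -> [-6, -5, 3, 13, 9]


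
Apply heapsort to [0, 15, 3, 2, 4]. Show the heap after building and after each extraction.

Build heap: [15, 4, 3, 2, 0]
Extract 15: [4, 2, 3, 0, 15]
Extract 4: [3, 2, 0, 4, 15]
Extract 3: [2, 0, 3, 4, 15]
Extract 2: [0, 2, 3, 4, 15]


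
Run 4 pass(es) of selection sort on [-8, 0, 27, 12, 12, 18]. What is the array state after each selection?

Pass 1: Select minimum -8 at index 0, swap -> [-8, 0, 27, 12, 12, 18]
Pass 2: Select minimum 0 at index 1, swap -> [-8, 0, 27, 12, 12, 18]
Pass 3: Select minimum 12 at index 3, swap -> [-8, 0, 12, 27, 12, 18]
Pass 4: Select minimum 12 at index 4, swap -> [-8, 0, 12, 12, 27, 18]


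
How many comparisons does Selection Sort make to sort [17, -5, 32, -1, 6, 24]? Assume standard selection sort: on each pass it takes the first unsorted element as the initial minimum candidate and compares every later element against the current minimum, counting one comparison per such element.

Pass 1: scan indices 1..5 for the minimum = 5 comparison(s); min is -5, place at index 0 -> [-5, 17, 32, -1, 6, 24]
Pass 2: scan indices 2..5 for the minimum = 4 comparison(s); min is -1, place at index 1 -> [-5, -1, 32, 17, 6, 24]
Pass 3: scan indices 3..5 for the minimum = 3 comparison(s); min is 6, place at index 2 -> [-5, -1, 6, 17, 32, 24]
Pass 4: scan indices 4..5 for the minimum = 2 comparison(s); min is 17, place at index 3 -> [-5, -1, 6, 17, 32, 24]
Pass 5: scan indices 5..5 for the minimum = 1 comparison(s); min is 24, place at index 4 -> [-5, -1, 6, 17, 24, 32]
Selection sort always scans the whole unsorted suffix, so the count is (n-1) + (n-2) + ... + 1 = n(n-1)/2 = 6*5/2 = 15 regardless of the input order.
Total comparisons: 5 + 4 + 3 + 2 + 1 = 15


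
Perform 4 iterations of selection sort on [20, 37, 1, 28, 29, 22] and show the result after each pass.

Pass 1: Select minimum 1 at index 2, swap -> [1, 37, 20, 28, 29, 22]
Pass 2: Select minimum 20 at index 2, swap -> [1, 20, 37, 28, 29, 22]
Pass 3: Select minimum 22 at index 5, swap -> [1, 20, 22, 28, 29, 37]
Pass 4: Select minimum 28 at index 3, swap -> [1, 20, 22, 28, 29, 37]


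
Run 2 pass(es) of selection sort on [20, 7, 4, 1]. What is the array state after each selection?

Pass 1: Select minimum 1 at index 3, swap -> [1, 7, 4, 20]
Pass 2: Select minimum 4 at index 2, swap -> [1, 4, 7, 20]


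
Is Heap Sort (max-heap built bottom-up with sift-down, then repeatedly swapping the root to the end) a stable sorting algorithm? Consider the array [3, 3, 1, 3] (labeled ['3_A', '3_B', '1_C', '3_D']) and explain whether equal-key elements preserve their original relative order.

Trace Heap Sort on the labeled array (the key is the number; the letter only tracks identity):
  Build max-heap: [3_A, 3_B, 1_C, 3_D]
  Swap root 3_A to index 3, re-heapify first 3 -> [3_D, 3_B, 1_C, 3_A]
  Swap root 3_D to index 2, re-heapify first 2 -> [3_B, 1_C, 3_D, 3_A]
  Swap root 3_B to index 1, re-heapify first 1 -> [1_C, 3_B, 3_D, 3_A]
Final order: [1_C, 3_B, 3_D, 3_A]
Equal keys:
  value 3: originally 3_A, 3_B, 3_D; after sorting 3_B, 3_D, 3_A -> order changed
Equal keys were reordered, so Heap Sort is not stable: heap construction and root-to-end swaps move elements without regard to the original order of equal keys. (One such input is enough; an unstable sort may happen to preserve order on other inputs, but it gives no guarantee.)
Answer: Not stable


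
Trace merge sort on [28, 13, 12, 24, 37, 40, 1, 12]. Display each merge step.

Divide and conquer:
  Merge [28] + [13] -> [13, 28]
  Merge [12] + [24] -> [12, 24]
  Merge [13, 28] + [12, 24] -> [12, 13, 24, 28]
  Merge [37] + [40] -> [37, 40]
  Merge [1] + [12] -> [1, 12]
  Merge [37, 40] + [1, 12] -> [1, 12, 37, 40]
  Merge [12, 13, 24, 28] + [1, 12, 37, 40] -> [1, 12, 12, 13, 24, 28, 37, 40]


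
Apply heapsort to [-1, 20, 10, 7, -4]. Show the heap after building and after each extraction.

Build heap: [20, 7, 10, -1, -4]
Extract 20: [10, 7, -4, -1, 20]
Extract 10: [7, -1, -4, 10, 20]
Extract 7: [-1, -4, 7, 10, 20]
Extract -1: [-4, -1, 7, 10, 20]


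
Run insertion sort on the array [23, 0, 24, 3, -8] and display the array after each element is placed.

First element 23 is already 'sorted'
Insert 0: shifted 1 elements -> [0, 23, 24, 3, -8]
Insert 24: shifted 0 elements -> [0, 23, 24, 3, -8]
Insert 3: shifted 2 elements -> [0, 3, 23, 24, -8]
Insert -8: shifted 4 elements -> [-8, 0, 3, 23, 24]


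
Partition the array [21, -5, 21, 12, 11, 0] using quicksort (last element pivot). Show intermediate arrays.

Partition 1: pivot=0 at index 1 -> [-5, 0, 21, 12, 11, 21]
Partition 2: pivot=21 at index 5 -> [-5, 0, 21, 12, 11, 21]
Partition 3: pivot=11 at index 2 -> [-5, 0, 11, 12, 21, 21]
Partition 4: pivot=21 at index 4 -> [-5, 0, 11, 12, 21, 21]


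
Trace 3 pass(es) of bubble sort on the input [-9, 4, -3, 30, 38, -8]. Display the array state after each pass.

After pass 1: [-9, -3, 4, 30, -8, 38] (2 swaps)
After pass 2: [-9, -3, 4, -8, 30, 38] (1 swaps)
After pass 3: [-9, -3, -8, 4, 30, 38] (1 swaps)
Total swaps: 4


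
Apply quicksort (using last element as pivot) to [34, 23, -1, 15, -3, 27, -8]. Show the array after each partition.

Partition 1: pivot=-8 at index 0 -> [-8, 23, -1, 15, -3, 27, 34]
Partition 2: pivot=34 at index 6 -> [-8, 23, -1, 15, -3, 27, 34]
Partition 3: pivot=27 at index 5 -> [-8, 23, -1, 15, -3, 27, 34]
Partition 4: pivot=-3 at index 1 -> [-8, -3, -1, 15, 23, 27, 34]
Partition 5: pivot=23 at index 4 -> [-8, -3, -1, 15, 23, 27, 34]
Partition 6: pivot=15 at index 3 -> [-8, -3, -1, 15, 23, 27, 34]


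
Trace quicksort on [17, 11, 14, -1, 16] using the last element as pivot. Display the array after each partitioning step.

Partition 1: pivot=16 at index 3 -> [11, 14, -1, 16, 17]
Partition 2: pivot=-1 at index 0 -> [-1, 14, 11, 16, 17]
Partition 3: pivot=11 at index 1 -> [-1, 11, 14, 16, 17]


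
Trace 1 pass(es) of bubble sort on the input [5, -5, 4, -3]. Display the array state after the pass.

After pass 1: [-5, 4, -3, 5] (3 swaps)
Total swaps: 3


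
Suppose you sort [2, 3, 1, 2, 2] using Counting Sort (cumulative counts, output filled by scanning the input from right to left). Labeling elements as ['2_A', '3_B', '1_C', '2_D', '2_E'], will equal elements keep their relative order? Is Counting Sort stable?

Trace Counting Sort on the labeled array (the key is the number; the letter only tracks identity):
  Counts for values 0..3: [0, 1, 3, 1]
  Cumulative counts: [0, 1, 4, 5]
  Scan right to left: place 2_E at output index 3
  Scan right to left: place 2_D at output index 2
  Scan right to left: place 1_C at output index 0
  Scan right to left: place 3_B at output index 4
  Scan right to left: place 2_A at output index 1
  Output: [1_C, 2_A, 2_D, 2_E, 3_B]
Equal keys:
  value 2: originally 2_A, 2_D, 2_E; after sorting 2_A, 2_D, 2_E -> order preserved
All equal keys kept their original relative order. Counting Sort is stable: scanning the input right to left with decreasing cumulative counts places later duplicates at later output positions.
Answer: Stable


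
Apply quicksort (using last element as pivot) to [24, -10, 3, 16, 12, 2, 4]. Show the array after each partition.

Partition 1: pivot=4 at index 3 -> [-10, 3, 2, 4, 12, 24, 16]
Partition 2: pivot=2 at index 1 -> [-10, 2, 3, 4, 12, 24, 16]
Partition 3: pivot=16 at index 5 -> [-10, 2, 3, 4, 12, 16, 24]


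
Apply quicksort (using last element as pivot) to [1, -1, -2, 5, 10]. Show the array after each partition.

Partition 1: pivot=10 at index 4 -> [1, -1, -2, 5, 10]
Partition 2: pivot=5 at index 3 -> [1, -1, -2, 5, 10]
Partition 3: pivot=-2 at index 0 -> [-2, -1, 1, 5, 10]
Partition 4: pivot=1 at index 2 -> [-2, -1, 1, 5, 10]


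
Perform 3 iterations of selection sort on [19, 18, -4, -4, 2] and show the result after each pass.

Pass 1: Select minimum -4 at index 2, swap -> [-4, 18, 19, -4, 2]
Pass 2: Select minimum -4 at index 3, swap -> [-4, -4, 19, 18, 2]
Pass 3: Select minimum 2 at index 4, swap -> [-4, -4, 2, 18, 19]


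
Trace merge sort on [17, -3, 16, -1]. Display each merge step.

Divide and conquer:
  Merge [17] + [-3] -> [-3, 17]
  Merge [16] + [-1] -> [-1, 16]
  Merge [-3, 17] + [-1, 16] -> [-3, -1, 16, 17]


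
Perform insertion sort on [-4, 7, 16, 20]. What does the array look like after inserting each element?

First element -4 is already 'sorted'
Insert 7: shifted 0 elements -> [-4, 7, 16, 20]
Insert 16: shifted 0 elements -> [-4, 7, 16, 20]
Insert 20: shifted 0 elements -> [-4, 7, 16, 20]


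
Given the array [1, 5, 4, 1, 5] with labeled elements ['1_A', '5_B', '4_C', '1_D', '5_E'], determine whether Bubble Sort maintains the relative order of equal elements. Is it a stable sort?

Trace Bubble Sort on the labeled array (the key is the number; the letter only tracks identity):
  After pass 1: [1_A, 4_C, 1_D, 5_B, 5_E]
  After pass 2: [1_A, 1_D, 4_C, 5_B, 5_E]
  After pass 3: [1_A, 1_D, 4_C, 5_B, 5_E] (no swaps, done)
Final order: [1_A, 1_D, 4_C, 5_B, 5_E]
Equal keys:
  value 1: originally 1_A, 1_D; after sorting 1_A, 1_D -> order preserved
  value 5: originally 5_B, 5_E; after sorting 5_B, 5_E -> order preserved
All equal keys kept their original relative order. Bubble Sort is stable: it only swaps adjacent elements when the left one is strictly greater, so equal keys never move past each other.
Answer: Stable


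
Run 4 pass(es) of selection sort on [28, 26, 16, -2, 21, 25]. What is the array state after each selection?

Pass 1: Select minimum -2 at index 3, swap -> [-2, 26, 16, 28, 21, 25]
Pass 2: Select minimum 16 at index 2, swap -> [-2, 16, 26, 28, 21, 25]
Pass 3: Select minimum 21 at index 4, swap -> [-2, 16, 21, 28, 26, 25]
Pass 4: Select minimum 25 at index 5, swap -> [-2, 16, 21, 25, 26, 28]


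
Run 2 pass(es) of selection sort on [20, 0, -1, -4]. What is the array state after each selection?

Pass 1: Select minimum -4 at index 3, swap -> [-4, 0, -1, 20]
Pass 2: Select minimum -1 at index 2, swap -> [-4, -1, 0, 20]


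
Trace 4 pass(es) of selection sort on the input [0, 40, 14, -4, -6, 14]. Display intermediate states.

Pass 1: Select minimum -6 at index 4, swap -> [-6, 40, 14, -4, 0, 14]
Pass 2: Select minimum -4 at index 3, swap -> [-6, -4, 14, 40, 0, 14]
Pass 3: Select minimum 0 at index 4, swap -> [-6, -4, 0, 40, 14, 14]
Pass 4: Select minimum 14 at index 4, swap -> [-6, -4, 0, 14, 40, 14]


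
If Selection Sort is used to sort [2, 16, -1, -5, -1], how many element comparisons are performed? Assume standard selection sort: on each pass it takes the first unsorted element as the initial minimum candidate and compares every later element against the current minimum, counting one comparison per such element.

Pass 1: scan indices 1..4 for the minimum = 4 comparison(s); min is -5, place at index 0 -> [-5, 16, -1, 2, -1]
Pass 2: scan indices 2..4 for the minimum = 3 comparison(s); min is -1, place at index 1 -> [-5, -1, 16, 2, -1]
Pass 3: scan indices 3..4 for the minimum = 2 comparison(s); min is -1, place at index 2 -> [-5, -1, -1, 2, 16]
Pass 4: scan indices 4..4 for the minimum = 1 comparison(s); min is 2, place at index 3 -> [-5, -1, -1, 2, 16]
Selection sort always scans the whole unsorted suffix, so the count is (n-1) + (n-2) + ... + 1 = n(n-1)/2 = 5*4/2 = 10 regardless of the input order.
Total comparisons: 4 + 3 + 2 + 1 = 10


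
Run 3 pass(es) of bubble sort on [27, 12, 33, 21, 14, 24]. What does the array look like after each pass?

After pass 1: [12, 27, 21, 14, 24, 33] (4 swaps)
After pass 2: [12, 21, 14, 24, 27, 33] (3 swaps)
After pass 3: [12, 14, 21, 24, 27, 33] (1 swaps)
Total swaps: 8


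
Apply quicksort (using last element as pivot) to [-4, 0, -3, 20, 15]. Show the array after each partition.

Partition 1: pivot=15 at index 3 -> [-4, 0, -3, 15, 20]
Partition 2: pivot=-3 at index 1 -> [-4, -3, 0, 15, 20]


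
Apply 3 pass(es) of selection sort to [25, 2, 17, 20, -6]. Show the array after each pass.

Pass 1: Select minimum -6 at index 4, swap -> [-6, 2, 17, 20, 25]
Pass 2: Select minimum 2 at index 1, swap -> [-6, 2, 17, 20, 25]
Pass 3: Select minimum 17 at index 2, swap -> [-6, 2, 17, 20, 25]


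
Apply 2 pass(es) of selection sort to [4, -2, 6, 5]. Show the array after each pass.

Pass 1: Select minimum -2 at index 1, swap -> [-2, 4, 6, 5]
Pass 2: Select minimum 4 at index 1, swap -> [-2, 4, 6, 5]


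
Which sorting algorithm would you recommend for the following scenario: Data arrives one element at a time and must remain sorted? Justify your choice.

Best choice: Insertion sort
Reason: Insertion sort naturally handles online/streaming input by inserting each new element into sorted position


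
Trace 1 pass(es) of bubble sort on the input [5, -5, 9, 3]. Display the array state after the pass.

After pass 1: [-5, 5, 3, 9] (2 swaps)
Total swaps: 2


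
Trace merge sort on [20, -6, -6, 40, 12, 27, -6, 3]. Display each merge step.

Divide and conquer:
  Merge [20] + [-6] -> [-6, 20]
  Merge [-6] + [40] -> [-6, 40]
  Merge [-6, 20] + [-6, 40] -> [-6, -6, 20, 40]
  Merge [12] + [27] -> [12, 27]
  Merge [-6] + [3] -> [-6, 3]
  Merge [12, 27] + [-6, 3] -> [-6, 3, 12, 27]
  Merge [-6, -6, 20, 40] + [-6, 3, 12, 27] -> [-6, -6, -6, 3, 12, 20, 27, 40]


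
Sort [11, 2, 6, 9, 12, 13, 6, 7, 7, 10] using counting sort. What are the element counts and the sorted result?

Count array: [0, 0, 1, 0, 0, 0, 2, 2, 0, 1, 1, 1, 1, 1]
(count[i] = number of elements equal to i)
Cumulative count: [0, 0, 1, 1, 1, 1, 3, 5, 5, 6, 7, 8, 9, 10]
Sorted: [2, 6, 6, 7, 7, 9, 10, 11, 12, 13]


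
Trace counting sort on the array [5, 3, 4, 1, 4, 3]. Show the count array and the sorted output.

Count array: [0, 1, 0, 2, 2, 1]
(count[i] = number of elements equal to i)
Cumulative count: [0, 1, 1, 3, 5, 6]
Sorted: [1, 3, 3, 4, 4, 5]


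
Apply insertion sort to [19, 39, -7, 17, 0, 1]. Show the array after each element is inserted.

First element 19 is already 'sorted'
Insert 39: shifted 0 elements -> [19, 39, -7, 17, 0, 1]
Insert -7: shifted 2 elements -> [-7, 19, 39, 17, 0, 1]
Insert 17: shifted 2 elements -> [-7, 17, 19, 39, 0, 1]
Insert 0: shifted 3 elements -> [-7, 0, 17, 19, 39, 1]
Insert 1: shifted 3 elements -> [-7, 0, 1, 17, 19, 39]


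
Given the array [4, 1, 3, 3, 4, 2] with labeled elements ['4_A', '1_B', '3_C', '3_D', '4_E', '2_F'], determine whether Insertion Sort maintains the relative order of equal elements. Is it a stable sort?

Trace Insertion Sort on the labeled array (the key is the number; the letter only tracks identity):
  Insert 1_B at index 0: [1_B, 4_A, 3_C, 3_D, 4_E, 2_F]
  Insert 3_C at index 1: [1_B, 3_C, 4_A, 3_D, 4_E, 2_F]
  Insert 3_D at index 2: [1_B, 3_C, 3_D, 4_A, 4_E, 2_F]
  Insert 4_E at index 4: [1_B, 3_C, 3_D, 4_A, 4_E, 2_F]
  Insert 2_F at index 1: [1_B, 2_F, 3_C, 3_D, 4_A, 4_E]
Final order: [1_B, 2_F, 3_C, 3_D, 4_A, 4_E]
Equal keys:
  value 3: originally 3_C, 3_D; after sorting 3_C, 3_D -> order preserved
  value 4: originally 4_A, 4_E; after sorting 4_A, 4_E -> order preserved
All equal keys kept their original relative order. Insertion Sort is stable: elements are shifted only while they are strictly greater than the key, so a key is inserted after any equal elements already placed.
Answer: Stable


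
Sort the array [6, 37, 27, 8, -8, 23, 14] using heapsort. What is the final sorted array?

Build heap: [37, 8, 27, 6, -8, 23, 14]
Extract 37: [27, 8, 23, 6, -8, 14, 37]
Extract 27: [23, 8, 14, 6, -8, 27, 37]
Extract 23: [14, 8, -8, 6, 23, 27, 37]
Extract 14: [8, 6, -8, 14, 23, 27, 37]
Extract 8: [6, -8, 8, 14, 23, 27, 37]
Extract 6: [-8, 6, 8, 14, 23, 27, 37]


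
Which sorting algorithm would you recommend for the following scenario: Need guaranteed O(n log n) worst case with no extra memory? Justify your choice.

Best choice: Heapsort
Reason: Heapsort is O(n log n) worst case and sorts in-place; quicksort can degrade to O(n^2)


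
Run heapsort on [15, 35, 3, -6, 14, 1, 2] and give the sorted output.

Build heap: [35, 15, 3, -6, 14, 1, 2]
Extract 35: [15, 14, 3, -6, 2, 1, 35]
Extract 15: [14, 2, 3, -6, 1, 15, 35]
Extract 14: [3, 2, 1, -6, 14, 15, 35]
Extract 3: [2, -6, 1, 3, 14, 15, 35]
Extract 2: [1, -6, 2, 3, 14, 15, 35]
Extract 1: [-6, 1, 2, 3, 14, 15, 35]


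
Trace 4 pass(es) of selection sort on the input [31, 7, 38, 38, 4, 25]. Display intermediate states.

Pass 1: Select minimum 4 at index 4, swap -> [4, 7, 38, 38, 31, 25]
Pass 2: Select minimum 7 at index 1, swap -> [4, 7, 38, 38, 31, 25]
Pass 3: Select minimum 25 at index 5, swap -> [4, 7, 25, 38, 31, 38]
Pass 4: Select minimum 31 at index 4, swap -> [4, 7, 25, 31, 38, 38]


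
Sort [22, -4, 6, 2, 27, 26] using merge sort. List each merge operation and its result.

Divide and conquer:
  Merge [-4] + [6] -> [-4, 6]
  Merge [22] + [-4, 6] -> [-4, 6, 22]
  Merge [27] + [26] -> [26, 27]
  Merge [2] + [26, 27] -> [2, 26, 27]
  Merge [-4, 6, 22] + [2, 26, 27] -> [-4, 2, 6, 22, 26, 27]


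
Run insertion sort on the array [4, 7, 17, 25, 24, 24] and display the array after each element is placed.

First element 4 is already 'sorted'
Insert 7: shifted 0 elements -> [4, 7, 17, 25, 24, 24]
Insert 17: shifted 0 elements -> [4, 7, 17, 25, 24, 24]
Insert 25: shifted 0 elements -> [4, 7, 17, 25, 24, 24]
Insert 24: shifted 1 elements -> [4, 7, 17, 24, 25, 24]
Insert 24: shifted 1 elements -> [4, 7, 17, 24, 24, 25]


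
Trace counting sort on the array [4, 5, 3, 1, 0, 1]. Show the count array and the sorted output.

Count array: [1, 2, 0, 1, 1, 1]
(count[i] = number of elements equal to i)
Cumulative count: [1, 3, 3, 4, 5, 6]
Sorted: [0, 1, 1, 3, 4, 5]


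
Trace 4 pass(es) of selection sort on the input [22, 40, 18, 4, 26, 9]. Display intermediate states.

Pass 1: Select minimum 4 at index 3, swap -> [4, 40, 18, 22, 26, 9]
Pass 2: Select minimum 9 at index 5, swap -> [4, 9, 18, 22, 26, 40]
Pass 3: Select minimum 18 at index 2, swap -> [4, 9, 18, 22, 26, 40]
Pass 4: Select minimum 22 at index 3, swap -> [4, 9, 18, 22, 26, 40]


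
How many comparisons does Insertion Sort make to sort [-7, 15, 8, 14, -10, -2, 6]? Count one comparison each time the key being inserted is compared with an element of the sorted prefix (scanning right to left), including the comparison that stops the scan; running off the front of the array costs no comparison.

Insert 15: -7 <= 15 (stop) = 1 comparison(s) -> [-7, 15, 8, 14, -10, -2, 6]
Insert 8: 15 > 8 (shift), -7 <= 8 (stop) = 2 comparison(s) -> [-7, 8, 15, 14, -10, -2, 6]
Insert 14: 15 > 14 (shift), 8 <= 14 (stop) = 2 comparison(s) -> [-7, 8, 14, 15, -10, -2, 6]
Insert -10: 15 > -10 (shift), 14 > -10 (shift), 8 > -10 (shift), -7 > -10 (shift), reached front = 4 comparison(s) -> [-10, -7, 8, 14, 15, -2, 6]
Insert -2: 15 > -2 (shift), 14 > -2 (shift), 8 > -2 (shift), -7 <= -2 (stop) = 4 comparison(s) -> [-10, -7, -2, 8, 14, 15, 6]
Insert 6: 15 > 6 (shift), 14 > 6 (shift), 8 > 6 (shift), -2 <= 6 (stop) = 4 comparison(s) -> [-10, -7, -2, 6, 8, 14, 15]
Total comparisons: 1 + 2 + 2 + 4 + 4 + 4 = 17


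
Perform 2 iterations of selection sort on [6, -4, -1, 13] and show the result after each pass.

Pass 1: Select minimum -4 at index 1, swap -> [-4, 6, -1, 13]
Pass 2: Select minimum -1 at index 2, swap -> [-4, -1, 6, 13]


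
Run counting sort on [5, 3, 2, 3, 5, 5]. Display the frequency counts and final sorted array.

Count array: [0, 0, 1, 2, 0, 3]
(count[i] = number of elements equal to i)
Cumulative count: [0, 0, 1, 3, 3, 6]
Sorted: [2, 3, 3, 5, 5, 5]


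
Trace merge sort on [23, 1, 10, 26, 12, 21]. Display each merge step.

Divide and conquer:
  Merge [1] + [10] -> [1, 10]
  Merge [23] + [1, 10] -> [1, 10, 23]
  Merge [12] + [21] -> [12, 21]
  Merge [26] + [12, 21] -> [12, 21, 26]
  Merge [1, 10, 23] + [12, 21, 26] -> [1, 10, 12, 21, 23, 26]


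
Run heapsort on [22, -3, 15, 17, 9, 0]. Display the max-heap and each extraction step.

Build heap: [22, 17, 15, -3, 9, 0]
Extract 22: [17, 9, 15, -3, 0, 22]
Extract 17: [15, 9, 0, -3, 17, 22]
Extract 15: [9, -3, 0, 15, 17, 22]
Extract 9: [0, -3, 9, 15, 17, 22]
Extract 0: [-3, 0, 9, 15, 17, 22]


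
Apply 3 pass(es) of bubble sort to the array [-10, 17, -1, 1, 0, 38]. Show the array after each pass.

After pass 1: [-10, -1, 1, 0, 17, 38] (3 swaps)
After pass 2: [-10, -1, 0, 1, 17, 38] (1 swaps)
After pass 3: [-10, -1, 0, 1, 17, 38] (0 swaps)
Total swaps: 4


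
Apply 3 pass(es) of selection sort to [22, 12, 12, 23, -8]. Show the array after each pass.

Pass 1: Select minimum -8 at index 4, swap -> [-8, 12, 12, 23, 22]
Pass 2: Select minimum 12 at index 1, swap -> [-8, 12, 12, 23, 22]
Pass 3: Select minimum 12 at index 2, swap -> [-8, 12, 12, 23, 22]


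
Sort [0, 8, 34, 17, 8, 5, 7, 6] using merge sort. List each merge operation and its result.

Divide and conquer:
  Merge [0] + [8] -> [0, 8]
  Merge [34] + [17] -> [17, 34]
  Merge [0, 8] + [17, 34] -> [0, 8, 17, 34]
  Merge [8] + [5] -> [5, 8]
  Merge [7] + [6] -> [6, 7]
  Merge [5, 8] + [6, 7] -> [5, 6, 7, 8]
  Merge [0, 8, 17, 34] + [5, 6, 7, 8] -> [0, 5, 6, 7, 8, 8, 17, 34]


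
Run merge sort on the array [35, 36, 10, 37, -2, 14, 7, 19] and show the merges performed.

Divide and conquer:
  Merge [35] + [36] -> [35, 36]
  Merge [10] + [37] -> [10, 37]
  Merge [35, 36] + [10, 37] -> [10, 35, 36, 37]
  Merge [-2] + [14] -> [-2, 14]
  Merge [7] + [19] -> [7, 19]
  Merge [-2, 14] + [7, 19] -> [-2, 7, 14, 19]
  Merge [10, 35, 36, 37] + [-2, 7, 14, 19] -> [-2, 7, 10, 14, 19, 35, 36, 37]


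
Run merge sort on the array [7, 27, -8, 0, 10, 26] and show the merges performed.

Divide and conquer:
  Merge [27] + [-8] -> [-8, 27]
  Merge [7] + [-8, 27] -> [-8, 7, 27]
  Merge [10] + [26] -> [10, 26]
  Merge [0] + [10, 26] -> [0, 10, 26]
  Merge [-8, 7, 27] + [0, 10, 26] -> [-8, 0, 7, 10, 26, 27]


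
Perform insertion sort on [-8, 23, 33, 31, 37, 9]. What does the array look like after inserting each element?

First element -8 is already 'sorted'
Insert 23: shifted 0 elements -> [-8, 23, 33, 31, 37, 9]
Insert 33: shifted 0 elements -> [-8, 23, 33, 31, 37, 9]
Insert 31: shifted 1 elements -> [-8, 23, 31, 33, 37, 9]
Insert 37: shifted 0 elements -> [-8, 23, 31, 33, 37, 9]
Insert 9: shifted 4 elements -> [-8, 9, 23, 31, 33, 37]


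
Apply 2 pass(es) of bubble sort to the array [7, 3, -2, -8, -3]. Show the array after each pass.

After pass 1: [3, -2, -8, -3, 7] (4 swaps)
After pass 2: [-2, -8, -3, 3, 7] (3 swaps)
Total swaps: 7


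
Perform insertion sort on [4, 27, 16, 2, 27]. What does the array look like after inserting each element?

First element 4 is already 'sorted'
Insert 27: shifted 0 elements -> [4, 27, 16, 2, 27]
Insert 16: shifted 1 elements -> [4, 16, 27, 2, 27]
Insert 2: shifted 3 elements -> [2, 4, 16, 27, 27]
Insert 27: shifted 0 elements -> [2, 4, 16, 27, 27]


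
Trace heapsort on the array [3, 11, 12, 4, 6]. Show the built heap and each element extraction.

Build heap: [12, 11, 3, 4, 6]
Extract 12: [11, 6, 3, 4, 12]
Extract 11: [6, 4, 3, 11, 12]
Extract 6: [4, 3, 6, 11, 12]
Extract 4: [3, 4, 6, 11, 12]


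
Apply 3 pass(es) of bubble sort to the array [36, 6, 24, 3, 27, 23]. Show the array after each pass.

After pass 1: [6, 24, 3, 27, 23, 36] (5 swaps)
After pass 2: [6, 3, 24, 23, 27, 36] (2 swaps)
After pass 3: [3, 6, 23, 24, 27, 36] (2 swaps)
Total swaps: 9


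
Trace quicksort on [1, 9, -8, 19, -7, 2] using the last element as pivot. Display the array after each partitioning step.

Partition 1: pivot=2 at index 3 -> [1, -8, -7, 2, 9, 19]
Partition 2: pivot=-7 at index 1 -> [-8, -7, 1, 2, 9, 19]
Partition 3: pivot=19 at index 5 -> [-8, -7, 1, 2, 9, 19]


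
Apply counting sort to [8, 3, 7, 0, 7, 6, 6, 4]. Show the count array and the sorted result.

Count array: [1, 0, 0, 1, 1, 0, 2, 2, 1]
(count[i] = number of elements equal to i)
Cumulative count: [1, 1, 1, 2, 3, 3, 5, 7, 8]
Sorted: [0, 3, 4, 6, 6, 7, 7, 8]


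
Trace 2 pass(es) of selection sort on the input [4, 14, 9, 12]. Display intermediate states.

Pass 1: Select minimum 4 at index 0, swap -> [4, 14, 9, 12]
Pass 2: Select minimum 9 at index 2, swap -> [4, 9, 14, 12]


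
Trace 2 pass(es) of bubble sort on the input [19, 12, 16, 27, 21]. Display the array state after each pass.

After pass 1: [12, 16, 19, 21, 27] (3 swaps)
After pass 2: [12, 16, 19, 21, 27] (0 swaps)
Total swaps: 3


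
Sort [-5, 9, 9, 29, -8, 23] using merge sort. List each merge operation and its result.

Divide and conquer:
  Merge [9] + [9] -> [9, 9]
  Merge [-5] + [9, 9] -> [-5, 9, 9]
  Merge [-8] + [23] -> [-8, 23]
  Merge [29] + [-8, 23] -> [-8, 23, 29]
  Merge [-5, 9, 9] + [-8, 23, 29] -> [-8, -5, 9, 9, 23, 29]


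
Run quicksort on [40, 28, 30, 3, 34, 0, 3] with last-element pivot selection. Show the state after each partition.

Partition 1: pivot=3 at index 2 -> [3, 0, 3, 40, 34, 28, 30]
Partition 2: pivot=0 at index 0 -> [0, 3, 3, 40, 34, 28, 30]
Partition 3: pivot=30 at index 4 -> [0, 3, 3, 28, 30, 40, 34]
Partition 4: pivot=34 at index 5 -> [0, 3, 3, 28, 30, 34, 40]


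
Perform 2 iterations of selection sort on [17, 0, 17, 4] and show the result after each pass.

Pass 1: Select minimum 0 at index 1, swap -> [0, 17, 17, 4]
Pass 2: Select minimum 4 at index 3, swap -> [0, 4, 17, 17]


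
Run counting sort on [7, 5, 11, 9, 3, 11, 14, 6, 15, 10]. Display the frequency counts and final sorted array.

Count array: [0, 0, 0, 1, 0, 1, 1, 1, 0, 1, 1, 2, 0, 0, 1, 1]
(count[i] = number of elements equal to i)
Cumulative count: [0, 0, 0, 1, 1, 2, 3, 4, 4, 5, 6, 8, 8, 8, 9, 10]
Sorted: [3, 5, 6, 7, 9, 10, 11, 11, 14, 15]


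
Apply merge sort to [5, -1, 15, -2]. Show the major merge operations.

Divide and conquer:
  Merge [5] + [-1] -> [-1, 5]
  Merge [15] + [-2] -> [-2, 15]
  Merge [-1, 5] + [-2, 15] -> [-2, -1, 5, 15]


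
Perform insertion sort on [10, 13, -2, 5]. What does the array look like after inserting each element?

First element 10 is already 'sorted'
Insert 13: shifted 0 elements -> [10, 13, -2, 5]
Insert -2: shifted 2 elements -> [-2, 10, 13, 5]
Insert 5: shifted 2 elements -> [-2, 5, 10, 13]


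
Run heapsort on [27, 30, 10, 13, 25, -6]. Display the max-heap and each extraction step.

Build heap: [30, 27, 10, 13, 25, -6]
Extract 30: [27, 25, 10, 13, -6, 30]
Extract 27: [25, 13, 10, -6, 27, 30]
Extract 25: [13, -6, 10, 25, 27, 30]
Extract 13: [10, -6, 13, 25, 27, 30]
Extract 10: [-6, 10, 13, 25, 27, 30]


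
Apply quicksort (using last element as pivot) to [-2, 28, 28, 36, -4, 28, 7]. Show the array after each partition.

Partition 1: pivot=7 at index 2 -> [-2, -4, 7, 36, 28, 28, 28]
Partition 2: pivot=-4 at index 0 -> [-4, -2, 7, 36, 28, 28, 28]
Partition 3: pivot=28 at index 5 -> [-4, -2, 7, 28, 28, 28, 36]
Partition 4: pivot=28 at index 4 -> [-4, -2, 7, 28, 28, 28, 36]


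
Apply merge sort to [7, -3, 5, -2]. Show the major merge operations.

Divide and conquer:
  Merge [7] + [-3] -> [-3, 7]
  Merge [5] + [-2] -> [-2, 5]
  Merge [-3, 7] + [-2, 5] -> [-3, -2, 5, 7]


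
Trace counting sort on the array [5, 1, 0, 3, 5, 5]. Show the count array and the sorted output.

Count array: [1, 1, 0, 1, 0, 3]
(count[i] = number of elements equal to i)
Cumulative count: [1, 2, 2, 3, 3, 6]
Sorted: [0, 1, 3, 5, 5, 5]


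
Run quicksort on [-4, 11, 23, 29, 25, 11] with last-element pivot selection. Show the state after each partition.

Partition 1: pivot=11 at index 2 -> [-4, 11, 11, 29, 25, 23]
Partition 2: pivot=11 at index 1 -> [-4, 11, 11, 29, 25, 23]
Partition 3: pivot=23 at index 3 -> [-4, 11, 11, 23, 25, 29]
Partition 4: pivot=29 at index 5 -> [-4, 11, 11, 23, 25, 29]


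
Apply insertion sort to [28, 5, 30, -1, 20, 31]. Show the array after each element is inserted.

First element 28 is already 'sorted'
Insert 5: shifted 1 elements -> [5, 28, 30, -1, 20, 31]
Insert 30: shifted 0 elements -> [5, 28, 30, -1, 20, 31]
Insert -1: shifted 3 elements -> [-1, 5, 28, 30, 20, 31]
Insert 20: shifted 2 elements -> [-1, 5, 20, 28, 30, 31]
Insert 31: shifted 0 elements -> [-1, 5, 20, 28, 30, 31]


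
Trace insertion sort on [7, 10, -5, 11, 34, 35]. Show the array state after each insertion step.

First element 7 is already 'sorted'
Insert 10: shifted 0 elements -> [7, 10, -5, 11, 34, 35]
Insert -5: shifted 2 elements -> [-5, 7, 10, 11, 34, 35]
Insert 11: shifted 0 elements -> [-5, 7, 10, 11, 34, 35]
Insert 34: shifted 0 elements -> [-5, 7, 10, 11, 34, 35]
Insert 35: shifted 0 elements -> [-5, 7, 10, 11, 34, 35]


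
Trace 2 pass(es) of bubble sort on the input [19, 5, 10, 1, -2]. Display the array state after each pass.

After pass 1: [5, 10, 1, -2, 19] (4 swaps)
After pass 2: [5, 1, -2, 10, 19] (2 swaps)
Total swaps: 6


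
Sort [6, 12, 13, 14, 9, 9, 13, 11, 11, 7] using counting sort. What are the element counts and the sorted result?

Count array: [0, 0, 0, 0, 0, 0, 1, 1, 0, 2, 0, 2, 1, 2, 1]
(count[i] = number of elements equal to i)
Cumulative count: [0, 0, 0, 0, 0, 0, 1, 2, 2, 4, 4, 6, 7, 9, 10]
Sorted: [6, 7, 9, 9, 11, 11, 12, 13, 13, 14]


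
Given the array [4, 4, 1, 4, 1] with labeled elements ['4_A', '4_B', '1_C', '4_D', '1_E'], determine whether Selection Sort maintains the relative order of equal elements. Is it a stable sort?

Trace Selection Sort on the labeled array (the key is the number; the letter only tracks identity):
  Pass 1: minimum of unsorted part is 1_C at index 2; swap it with 4_A at index 0 -> [1_C, 4_B, 4_A, 4_D, 1_E]
  Pass 2: minimum of unsorted part is 1_E at index 4; swap it with 4_B at index 1 -> [1_C, 1_E, 4_A, 4_D, 4_B]
  Pass 3: minimum 4_A is already at index 2; no swap -> [1_C, 1_E, 4_A, 4_D, 4_B]
  Pass 4: minimum 4_D is already at index 3; no swap -> [1_C, 1_E, 4_A, 4_D, 4_B]
Final order: [1_C, 1_E, 4_A, 4_D, 4_B]
Equal keys:
  value 1: originally 1_C, 1_E; after sorting 1_C, 1_E -> order preserved
  value 4: originally 4_A, 4_B, 4_D; after sorting 4_A, 4_D, 4_B -> order changed
Equal keys were reordered, so Selection Sort is not stable: the long-range swap that moves the minimum into place can carry an element past an equal key. (One such input is enough; an unstable sort may happen to preserve order on other inputs, but it gives no guarantee.)
Answer: Not stable


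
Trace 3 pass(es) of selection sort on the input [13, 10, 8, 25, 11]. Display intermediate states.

Pass 1: Select minimum 8 at index 2, swap -> [8, 10, 13, 25, 11]
Pass 2: Select minimum 10 at index 1, swap -> [8, 10, 13, 25, 11]
Pass 3: Select minimum 11 at index 4, swap -> [8, 10, 11, 25, 13]


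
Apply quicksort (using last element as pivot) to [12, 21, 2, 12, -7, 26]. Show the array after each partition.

Partition 1: pivot=26 at index 5 -> [12, 21, 2, 12, -7, 26]
Partition 2: pivot=-7 at index 0 -> [-7, 21, 2, 12, 12, 26]
Partition 3: pivot=12 at index 3 -> [-7, 2, 12, 12, 21, 26]
Partition 4: pivot=12 at index 2 -> [-7, 2, 12, 12, 21, 26]


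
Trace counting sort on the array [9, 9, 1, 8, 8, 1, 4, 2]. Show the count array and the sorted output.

Count array: [0, 2, 1, 0, 1, 0, 0, 0, 2, 2]
(count[i] = number of elements equal to i)
Cumulative count: [0, 2, 3, 3, 4, 4, 4, 4, 6, 8]
Sorted: [1, 1, 2, 4, 8, 8, 9, 9]


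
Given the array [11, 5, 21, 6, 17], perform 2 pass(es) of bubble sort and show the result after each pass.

After pass 1: [5, 11, 6, 17, 21] (3 swaps)
After pass 2: [5, 6, 11, 17, 21] (1 swaps)
Total swaps: 4


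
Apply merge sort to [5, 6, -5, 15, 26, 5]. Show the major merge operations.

Divide and conquer:
  Merge [6] + [-5] -> [-5, 6]
  Merge [5] + [-5, 6] -> [-5, 5, 6]
  Merge [26] + [5] -> [5, 26]
  Merge [15] + [5, 26] -> [5, 15, 26]
  Merge [-5, 5, 6] + [5, 15, 26] -> [-5, 5, 5, 6, 15, 26]


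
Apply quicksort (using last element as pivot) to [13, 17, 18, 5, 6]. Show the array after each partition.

Partition 1: pivot=6 at index 1 -> [5, 6, 18, 13, 17]
Partition 2: pivot=17 at index 3 -> [5, 6, 13, 17, 18]


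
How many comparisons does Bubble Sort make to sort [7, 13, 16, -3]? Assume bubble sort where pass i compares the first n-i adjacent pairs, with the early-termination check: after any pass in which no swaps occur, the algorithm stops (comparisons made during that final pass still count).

Pass 1: compare adjacent pairs (0,1)..(2,3) = 3 comparison(s), 1 swap(s) -> [7, 13, -3, 16]
Pass 2: compare adjacent pairs (0,1)..(1,2) = 2 comparison(s), 1 swap(s) -> [7, -3, 13, 16]
Pass 3: compare adjacent pairs (0,1)..(0,1) = 1 comparison(s), 1 swap(s) -> [-3, 7, 13, 16]
Every pass made at least one swap, so all n-1 passes run.
Total comparisons: 3 + 2 + 1 = 6


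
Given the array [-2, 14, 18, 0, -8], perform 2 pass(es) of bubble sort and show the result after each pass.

After pass 1: [-2, 14, 0, -8, 18] (2 swaps)
After pass 2: [-2, 0, -8, 14, 18] (2 swaps)
Total swaps: 4


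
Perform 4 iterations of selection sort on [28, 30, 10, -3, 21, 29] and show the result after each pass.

Pass 1: Select minimum -3 at index 3, swap -> [-3, 30, 10, 28, 21, 29]
Pass 2: Select minimum 10 at index 2, swap -> [-3, 10, 30, 28, 21, 29]
Pass 3: Select minimum 21 at index 4, swap -> [-3, 10, 21, 28, 30, 29]
Pass 4: Select minimum 28 at index 3, swap -> [-3, 10, 21, 28, 30, 29]
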